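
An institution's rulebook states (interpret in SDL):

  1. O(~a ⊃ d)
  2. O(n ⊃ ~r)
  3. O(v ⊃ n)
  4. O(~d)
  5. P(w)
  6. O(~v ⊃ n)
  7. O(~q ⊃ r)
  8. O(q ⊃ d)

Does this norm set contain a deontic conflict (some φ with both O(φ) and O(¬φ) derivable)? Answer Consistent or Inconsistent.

Inconsistent

Premises 6 and 3 are O(~v ⊃ n) and O(v ⊃ n); every ideal world satisfies ~v or v, so in either case n holds — hence O(n).
With premise 2, O(n ⊃ ~r), the K-axiom yields O(~r).
The contrapositive of premise 7 (O(~q ⊃ r)) is O(~r ⊃ q), and O(~r) is already established, so O(q).
Applying K to premise 8 (O(q ⊃ d)) and O(q) yields O(d).
Yet premise 4 states O(~d).
We now have both O(d) and O(~d) — d is simultaneously obligatory and forbidden, violating the D-axiom.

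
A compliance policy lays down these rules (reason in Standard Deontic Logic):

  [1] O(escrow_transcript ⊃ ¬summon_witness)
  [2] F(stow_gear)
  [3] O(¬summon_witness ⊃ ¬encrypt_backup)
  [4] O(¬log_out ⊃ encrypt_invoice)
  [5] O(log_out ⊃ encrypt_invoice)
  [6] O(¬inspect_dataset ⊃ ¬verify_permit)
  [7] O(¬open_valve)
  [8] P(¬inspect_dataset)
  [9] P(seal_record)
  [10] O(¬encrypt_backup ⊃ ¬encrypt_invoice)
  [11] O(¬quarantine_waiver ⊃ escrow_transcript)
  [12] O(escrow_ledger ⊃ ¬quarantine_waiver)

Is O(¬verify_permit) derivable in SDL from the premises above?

No

Premise 6 is O(¬inspect_dataset ⊃ ¬verify_permit), but O(¬inspect_dataset) is not derivable from the premises (the permission P(¬inspect_dataset) asserts only ¬O(inspect_dataset), not O(¬inspect_dataset)), so it does not yield O(¬verify_permit).
No other premise forces O(¬verify_permit). An ideal world satisfying every premise can still have ¬verify_permit false, so O(¬verify_permit) is not derivable.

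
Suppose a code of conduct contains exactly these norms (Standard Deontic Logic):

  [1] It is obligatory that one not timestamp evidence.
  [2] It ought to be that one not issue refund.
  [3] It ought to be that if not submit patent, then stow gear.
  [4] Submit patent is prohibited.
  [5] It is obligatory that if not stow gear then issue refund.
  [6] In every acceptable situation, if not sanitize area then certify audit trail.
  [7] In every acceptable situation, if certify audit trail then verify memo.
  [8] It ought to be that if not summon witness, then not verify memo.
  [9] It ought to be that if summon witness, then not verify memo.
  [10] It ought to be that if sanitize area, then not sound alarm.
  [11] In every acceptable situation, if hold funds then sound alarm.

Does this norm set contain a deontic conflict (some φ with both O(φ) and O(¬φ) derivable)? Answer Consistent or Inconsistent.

Consistent

Premise 5 is O(¬stow_gear → issue_refund), but O(¬stow_gear) is not derivable from the premises, so it does not yield O(issue_refund).
So O(issue_refund) is not derivable, and the apparent clash with O(¬issue_refund) does not arise.
A world satisfying every obligation exists (e.g. certify_audit_trail=false, hold_funds=false, issue_refund=false, sanitize_area=true, sound_alarm=false, stow_gear=true, submit_patent=false, summon_witness=false, timestamp_evidence=false, verify_memo=false); no atom is both obligatory and forbidden, so the set is consistent.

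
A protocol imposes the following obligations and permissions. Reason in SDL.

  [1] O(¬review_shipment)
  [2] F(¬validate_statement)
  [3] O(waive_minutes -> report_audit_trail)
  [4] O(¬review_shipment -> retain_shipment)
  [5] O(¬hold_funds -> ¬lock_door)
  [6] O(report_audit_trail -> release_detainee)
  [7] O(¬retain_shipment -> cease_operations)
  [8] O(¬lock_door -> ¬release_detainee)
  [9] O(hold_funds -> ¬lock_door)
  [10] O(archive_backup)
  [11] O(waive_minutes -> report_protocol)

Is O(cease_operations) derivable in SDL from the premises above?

Premise 7 is O(¬retain_shipment -> cease_operations), but O(¬retain_shipment) is not derivable from the premises, so it does not yield O(cease_operations).
No other premise forces O(cease_operations). An ideal world satisfying every premise can still have cease_operations false, so O(cease_operations) is not derivable.

No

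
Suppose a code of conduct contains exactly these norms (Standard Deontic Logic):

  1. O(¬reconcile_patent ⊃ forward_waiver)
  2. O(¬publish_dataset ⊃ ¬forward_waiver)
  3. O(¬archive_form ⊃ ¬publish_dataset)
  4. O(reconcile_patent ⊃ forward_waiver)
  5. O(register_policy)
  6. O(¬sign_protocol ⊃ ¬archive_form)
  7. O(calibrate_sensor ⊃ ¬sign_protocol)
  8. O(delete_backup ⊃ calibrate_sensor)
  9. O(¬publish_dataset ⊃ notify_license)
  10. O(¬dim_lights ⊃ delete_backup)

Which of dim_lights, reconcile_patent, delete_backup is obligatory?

By case analysis on ¬reconcile_patent: premise 1 gives O(¬reconcile_patent ⊃ forward_waiver) and premise 4 gives O(reconcile_patent ⊃ forward_waiver), so O(forward_waiver) either way.
Premise 2, O(¬publish_dataset ⊃ ¬forward_waiver), contraposes to O(forward_waiver ⊃ publish_dataset); with O(forward_waiver) we get O(publish_dataset).
Premise 3 is O(¬archive_form ⊃ ¬publish_dataset); contrapositively O(publish_dataset ⊃ archive_form). Since O(publish_dataset) holds, K gives O(archive_form).
Premise 6, O(¬sign_protocol ⊃ ¬archive_form), contraposes to O(archive_form ⊃ sign_protocol); with O(archive_form) we get O(sign_protocol).
Premise 7 is O(calibrate_sensor ⊃ ¬sign_protocol); contrapositively O(sign_protocol ⊃ ¬calibrate_sensor). Since O(sign_protocol) holds, K gives O(¬calibrate_sensor).
Premise 8, O(delete_backup ⊃ calibrate_sensor), contraposes to O(¬calibrate_sensor ⊃ ¬delete_backup); with O(¬calibrate_sensor) we get O(¬delete_backup).
Premise 10, O(¬dim_lights ⊃ delete_backup), contraposes to O(¬delete_backup ⊃ dim_lights); with O(¬delete_backup) we get O(dim_lights).
So O(dim_lights) holds — dim_lights is obligatory. None of the other listed options is made obligatory by any chain of premises.

dim_lights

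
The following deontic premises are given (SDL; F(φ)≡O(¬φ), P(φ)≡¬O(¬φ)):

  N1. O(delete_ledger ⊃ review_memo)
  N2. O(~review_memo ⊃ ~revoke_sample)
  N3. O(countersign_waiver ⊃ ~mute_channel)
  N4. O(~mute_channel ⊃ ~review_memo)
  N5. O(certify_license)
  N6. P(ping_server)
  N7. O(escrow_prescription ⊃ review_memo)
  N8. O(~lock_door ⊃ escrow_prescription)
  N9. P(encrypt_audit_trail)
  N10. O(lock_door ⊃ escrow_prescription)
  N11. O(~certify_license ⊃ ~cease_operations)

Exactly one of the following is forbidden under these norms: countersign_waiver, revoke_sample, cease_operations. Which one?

countersign_waiver

By case analysis on ~lock_door: premise 8 gives O(~lock_door ⊃ escrow_prescription) and premise 10 gives O(lock_door ⊃ escrow_prescription), so O(escrow_prescription) either way.
From O(escrow_prescription) and premise 7, O(escrow_prescription ⊃ review_memo), we obtain O(review_memo).
Premise 4 is O(~mute_channel ⊃ ~review_memo); contrapositively O(review_memo ⊃ mute_channel). Since O(review_memo) holds, K gives O(mute_channel).
The contrapositive of premise 3 (O(countersign_waiver ⊃ ~mute_channel)) is O(mute_channel ⊃ ~countersign_waiver), and O(mute_channel) is already established, so O(~countersign_waiver).
So O(~countersign_waiver) holds, i.e. countersign_waiver is forbidden. None of the other listed options is forbidden under the premises.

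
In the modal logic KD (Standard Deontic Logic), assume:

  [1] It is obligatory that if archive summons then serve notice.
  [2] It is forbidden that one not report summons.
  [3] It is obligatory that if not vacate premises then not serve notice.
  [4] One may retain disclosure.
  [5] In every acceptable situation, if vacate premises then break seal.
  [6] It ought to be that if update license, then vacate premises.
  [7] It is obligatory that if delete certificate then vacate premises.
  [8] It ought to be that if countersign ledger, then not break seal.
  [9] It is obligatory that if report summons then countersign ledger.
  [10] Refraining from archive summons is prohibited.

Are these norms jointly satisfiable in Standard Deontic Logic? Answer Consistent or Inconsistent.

Inconsistent

F(¬archive_summons) at premise 10 means O(archive_summons).
From O(archive_summons) and premise 1, O(archive_summons → serve_notice), we obtain O(serve_notice).
The contrapositive of premise 3 (O(¬vacate_premises → ¬serve_notice)) is O(serve_notice → vacate_premises), and O(serve_notice) is already established, so O(vacate_premises).
Applying K to premise 5 (O(vacate_premises → break_seal)) and O(vacate_premises) yields O(break_seal).
The contrapositive of premise 8 (O(countersign_ledger → ¬break_seal)) is O(break_seal → ¬countersign_ledger), and O(break_seal) is already established, so O(¬countersign_ledger).
Premise 9, O(report_summons → countersign_ledger), contraposes to O(¬countersign_ledger → ¬report_summons); with O(¬countersign_ledger) we get O(¬report_summons).
However, F(¬report_summons) at premise 2 amounts to O(report_summons).
We now have both O(¬report_summons) and O(report_summons) — report_summons is simultaneously obligatory and forbidden, violating the D-axiom.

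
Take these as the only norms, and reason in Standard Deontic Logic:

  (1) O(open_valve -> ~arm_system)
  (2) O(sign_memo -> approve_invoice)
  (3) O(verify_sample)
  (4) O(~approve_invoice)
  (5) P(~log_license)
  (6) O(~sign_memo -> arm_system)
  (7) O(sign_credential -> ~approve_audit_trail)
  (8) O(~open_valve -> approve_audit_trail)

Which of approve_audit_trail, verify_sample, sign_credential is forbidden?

From premise 4 we have O(~approve_invoice).
Premise 2, O(sign_memo -> approve_invoice), contraposes to O(~approve_invoice -> ~sign_memo); with O(~approve_invoice) we get O(~sign_memo).
Applying K to premise 6 (O(~sign_memo -> arm_system)) and O(~sign_memo) yields O(arm_system).
The contrapositive of premise 1 (O(open_valve -> ~arm_system)) is O(arm_system -> ~open_valve), and O(arm_system) is already established, so O(~open_valve).
Premise 8 is O(~open_valve -> approve_audit_trail); since O(~open_valve), deontic closure gives O(approve_audit_trail).
Premise 7 is O(sign_credential -> ~approve_audit_trail); contrapositively O(approve_audit_trail -> ~sign_credential). Since O(approve_audit_trail) holds, K gives O(~sign_credential).
So O(~sign_credential) holds, i.e. sign_credential is forbidden. None of the other listed options is forbidden under the premises.

sign_credential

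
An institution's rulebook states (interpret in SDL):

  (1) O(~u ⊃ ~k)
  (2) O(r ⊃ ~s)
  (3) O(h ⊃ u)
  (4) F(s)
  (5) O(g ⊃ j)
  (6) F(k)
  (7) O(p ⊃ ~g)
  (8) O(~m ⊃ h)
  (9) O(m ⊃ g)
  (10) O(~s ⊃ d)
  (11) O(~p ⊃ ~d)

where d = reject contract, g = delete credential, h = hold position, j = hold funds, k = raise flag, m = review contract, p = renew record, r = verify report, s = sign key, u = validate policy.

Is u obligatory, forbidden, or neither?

Obligatory

Premise 4 is F(s), i.e. O(~s).
Premise 10 is O(~s ⊃ d); since O(~s), deontic closure gives O(d).
Premise 11 is O(~p ⊃ ~d); contrapositively O(d ⊃ p). Since O(d) holds, K gives O(p).
Premise 7 is O(p ⊃ ~g); since O(p), deontic closure gives O(~g).
Premise 9 is O(m ⊃ g); contrapositively O(~g ⊃ ~m). Since O(~g) holds, K gives O(~m).
With premise 8, O(~m ⊃ h), the K-axiom yields O(h).
From O(h) and premise 3, O(h ⊃ u), we obtain O(u).
Premises 1, 2, 5, 6 do not contribute to this derivation.
Hence u is obligatory.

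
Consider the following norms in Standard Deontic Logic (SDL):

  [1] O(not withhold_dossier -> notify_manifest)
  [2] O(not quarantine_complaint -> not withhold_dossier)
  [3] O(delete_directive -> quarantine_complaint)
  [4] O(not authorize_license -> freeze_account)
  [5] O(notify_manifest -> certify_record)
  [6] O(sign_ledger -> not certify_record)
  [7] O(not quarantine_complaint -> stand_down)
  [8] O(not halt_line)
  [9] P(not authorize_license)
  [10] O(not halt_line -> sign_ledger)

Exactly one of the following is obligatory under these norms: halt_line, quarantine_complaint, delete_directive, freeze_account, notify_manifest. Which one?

Premise 8 gives O(not halt_line).
Premise 10 is O(not halt_line -> sign_ledger); since O(not halt_line), deontic closure gives O(sign_ledger).
Premise 6 is O(sign_ledger -> not certify_record); since O(sign_ledger), deontic closure gives O(not certify_record).
Premise 5 is O(notify_manifest -> certify_record); contrapositively O(not certify_record -> not notify_manifest). Since O(not certify_record) holds, K gives O(not notify_manifest).
Premise 1 is O(not withhold_dossier -> notify_manifest); contrapositively O(not notify_manifest -> withhold_dossier). Since O(not notify_manifest) holds, K gives O(withhold_dossier).
The contrapositive of premise 2 (O(not quarantine_complaint -> not withhold_dossier)) is O(withhold_dossier -> quarantine_complaint), and O(withhold_dossier) is already established, so O(quarantine_complaint).
So O(quarantine_complaint) holds — quarantine_complaint is obligatory. None of the other listed options is made obligatory by any chain of premises.

quarantine_complaint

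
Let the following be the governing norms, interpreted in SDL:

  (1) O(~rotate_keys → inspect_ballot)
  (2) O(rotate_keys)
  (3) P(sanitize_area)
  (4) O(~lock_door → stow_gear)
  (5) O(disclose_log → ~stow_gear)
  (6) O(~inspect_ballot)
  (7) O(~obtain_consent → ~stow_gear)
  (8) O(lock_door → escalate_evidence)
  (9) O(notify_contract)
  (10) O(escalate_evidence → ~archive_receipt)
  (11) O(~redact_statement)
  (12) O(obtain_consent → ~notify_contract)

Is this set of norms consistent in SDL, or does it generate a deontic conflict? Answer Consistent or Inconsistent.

Consistent

Premise 1 is O(~rotate_keys → inspect_ballot), but O(~rotate_keys) is not derivable from the premises, so it does not yield O(inspect_ballot).
So O(inspect_ballot) is not derivable, and the apparent clash with O(~inspect_ballot) does not arise.
A world satisfying every obligation exists (e.g. archive_receipt=false, disclose_log=false, escalate_evidence=true, inspect_ballot=false, lock_door=true, notify_contract=true, obtain_consent=false, redact_statement=false, rotate_keys=true, sanitize_area=false, stow_gear=false); no atom is both obligatory and forbidden, so the set is consistent.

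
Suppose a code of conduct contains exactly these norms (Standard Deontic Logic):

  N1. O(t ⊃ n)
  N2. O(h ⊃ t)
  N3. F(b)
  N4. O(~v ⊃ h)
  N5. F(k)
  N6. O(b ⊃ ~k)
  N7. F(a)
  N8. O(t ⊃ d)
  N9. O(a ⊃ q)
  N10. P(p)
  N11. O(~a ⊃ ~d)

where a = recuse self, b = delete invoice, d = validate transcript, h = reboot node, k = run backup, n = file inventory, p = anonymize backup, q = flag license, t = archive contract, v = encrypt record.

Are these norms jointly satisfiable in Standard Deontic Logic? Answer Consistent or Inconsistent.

Premise 6 is O(b ⊃ ~k); even if O(~k) held, inferring O(b) would be affirming the consequent — invalid.
So O(b) is not derivable, and the apparent clash with O(~b) does not arise.
A world satisfying every obligation exists (e.g. a=false, b=false, d=false, h=false, k=false, n=false, p=false, q=false, t=false, v=true); no atom is both obligatory and forbidden, so the set is consistent.

Consistent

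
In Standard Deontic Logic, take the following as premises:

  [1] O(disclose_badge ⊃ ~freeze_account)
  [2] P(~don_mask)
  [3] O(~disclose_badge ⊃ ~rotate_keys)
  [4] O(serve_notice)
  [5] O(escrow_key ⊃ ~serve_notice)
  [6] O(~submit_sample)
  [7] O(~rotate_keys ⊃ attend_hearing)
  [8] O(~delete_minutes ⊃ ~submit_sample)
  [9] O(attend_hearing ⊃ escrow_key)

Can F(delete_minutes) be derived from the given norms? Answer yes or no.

Premise 8 is O(~delete_minutes ⊃ ~submit_sample); even if O(~submit_sample) held, inferring O(~delete_minutes) would be affirming the consequent — invalid.
No other premise forces O(~delete_minutes). An ideal world satisfying every premise can still have delete_minutes true, so F(delete_minutes) is not derivable.

No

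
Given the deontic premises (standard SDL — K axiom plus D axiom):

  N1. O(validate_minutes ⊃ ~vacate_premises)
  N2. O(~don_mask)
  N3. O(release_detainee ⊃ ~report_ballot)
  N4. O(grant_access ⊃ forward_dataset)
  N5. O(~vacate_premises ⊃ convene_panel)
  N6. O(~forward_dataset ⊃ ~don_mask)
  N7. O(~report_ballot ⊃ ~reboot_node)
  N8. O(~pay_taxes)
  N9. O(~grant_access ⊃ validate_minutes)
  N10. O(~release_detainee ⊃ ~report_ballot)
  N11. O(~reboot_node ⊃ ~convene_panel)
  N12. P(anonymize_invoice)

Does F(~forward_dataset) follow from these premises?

Premises 10 and 3 are O(~release_detainee ⊃ ~report_ballot) and O(release_detainee ⊃ ~report_ballot); every ideal world satisfies ~release_detainee or release_detainee, so in either case ~report_ballot holds — hence O(~report_ballot).
Applying K to premise 7 (O(~report_ballot ⊃ ~reboot_node)) and O(~report_ballot) yields O(~reboot_node).
Premise 11 is O(~reboot_node ⊃ ~convene_panel); since O(~reboot_node), deontic closure gives O(~convene_panel).
Premise 5 is O(~vacate_premises ⊃ convene_panel); contrapositively O(~convene_panel ⊃ vacate_premises). Since O(~convene_panel) holds, K gives O(vacate_premises).
Premise 1, O(validate_minutes ⊃ ~vacate_premises), contraposes to O(vacate_premises ⊃ ~validate_minutes); with O(vacate_premises) we get O(~validate_minutes).
Premise 9 is O(~grant_access ⊃ validate_minutes); contrapositively O(~validate_minutes ⊃ grant_access). Since O(~validate_minutes) holds, K gives O(grant_access).
From O(grant_access) and premise 4, O(grant_access ⊃ forward_dataset), we obtain O(forward_dataset).
Premises 2, 6, 8, 12 do not contribute to this derivation.
So O(forward_dataset) holds, i.e. F(~forward_dataset). The claim follows.

Yes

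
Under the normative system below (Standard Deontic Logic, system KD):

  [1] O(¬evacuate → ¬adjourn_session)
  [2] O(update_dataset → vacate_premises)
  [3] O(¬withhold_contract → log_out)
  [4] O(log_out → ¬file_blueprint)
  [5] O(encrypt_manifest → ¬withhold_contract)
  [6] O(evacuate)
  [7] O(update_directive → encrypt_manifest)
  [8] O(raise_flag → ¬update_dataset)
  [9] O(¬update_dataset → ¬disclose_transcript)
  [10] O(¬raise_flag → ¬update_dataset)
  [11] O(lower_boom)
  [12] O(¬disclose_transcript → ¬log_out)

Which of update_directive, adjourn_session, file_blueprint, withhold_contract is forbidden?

Premises 8 and 10 are O(raise_flag → ¬update_dataset) and O(¬raise_flag → ¬update_dataset); every ideal world satisfies raise_flag or ¬raise_flag, so in either case ¬update_dataset holds — hence O(¬update_dataset).
Applying K to premise 9 (O(¬update_dataset → ¬disclose_transcript)) and O(¬update_dataset) yields O(¬disclose_transcript).
With premise 12, O(¬disclose_transcript → ¬log_out), the K-axiom yields O(¬log_out).
The contrapositive of premise 3 (O(¬withhold_contract → log_out)) is O(¬log_out → withhold_contract), and O(¬log_out) is already established, so O(withhold_contract).
Premise 5 is O(encrypt_manifest → ¬withhold_contract); contrapositively O(withhold_contract → ¬encrypt_manifest). Since O(withhold_contract) holds, K gives O(¬encrypt_manifest).
Premise 7 is O(update_directive → encrypt_manifest); contrapositively O(¬encrypt_manifest → ¬update_directive). Since O(¬encrypt_manifest) holds, K gives O(¬update_directive).
So O(¬update_directive) holds, i.e. update_directive is forbidden. None of the other listed options is forbidden under the premises.

update_directive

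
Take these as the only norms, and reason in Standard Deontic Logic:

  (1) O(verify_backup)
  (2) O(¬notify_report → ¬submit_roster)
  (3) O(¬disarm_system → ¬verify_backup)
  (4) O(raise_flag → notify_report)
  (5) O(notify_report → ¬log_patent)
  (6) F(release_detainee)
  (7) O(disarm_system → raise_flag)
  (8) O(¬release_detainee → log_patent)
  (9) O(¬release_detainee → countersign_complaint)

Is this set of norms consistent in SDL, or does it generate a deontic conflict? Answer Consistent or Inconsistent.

Inconsistent

Premise 1 gives O(verify_backup).
Premise 3, O(¬disarm_system → ¬verify_backup), contraposes to O(verify_backup → disarm_system); with O(verify_backup) we get O(disarm_system).
With premise 7, O(disarm_system → raise_flag), the K-axiom yields O(raise_flag).
Applying K to premise 4 (O(raise_flag → notify_report)) and O(raise_flag) yields O(notify_report).
Applying K to premise 5 (O(notify_report → ¬log_patent)) and O(notify_report) yields O(¬log_patent).
Premise 8, O(¬release_detainee → log_patent), contraposes to O(¬log_patent → release_detainee); with O(¬log_patent) we get O(release_detainee).
Yet premise 6 is F(release_detainee), i.e. O(¬release_detainee).
We now have both O(release_detainee) and O(¬release_detainee) — release_detainee is simultaneously obligatory and forbidden, violating the D-axiom.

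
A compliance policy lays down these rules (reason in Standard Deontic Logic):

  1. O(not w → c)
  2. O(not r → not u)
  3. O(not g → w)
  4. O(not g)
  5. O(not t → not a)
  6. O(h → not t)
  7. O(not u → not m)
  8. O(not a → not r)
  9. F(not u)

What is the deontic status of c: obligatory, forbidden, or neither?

Neither

Premise 1 is O(not w → c), but O(not w) is not derivable from the premises, so it does not yield O(c).
No premise or chain of K-axiom applications forces O(c), and none forces O(not c). So c is neither obligatory nor forbidden under these norms.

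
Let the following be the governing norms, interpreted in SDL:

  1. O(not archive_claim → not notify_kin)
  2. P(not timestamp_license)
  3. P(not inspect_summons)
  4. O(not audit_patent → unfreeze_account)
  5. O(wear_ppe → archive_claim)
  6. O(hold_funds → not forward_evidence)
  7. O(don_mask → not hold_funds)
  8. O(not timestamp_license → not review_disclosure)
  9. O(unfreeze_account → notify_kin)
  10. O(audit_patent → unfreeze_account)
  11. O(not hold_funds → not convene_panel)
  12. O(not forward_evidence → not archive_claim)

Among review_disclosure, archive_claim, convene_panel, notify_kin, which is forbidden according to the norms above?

Premises 10 and 4 are O(audit_patent → unfreeze_account) and O(not audit_patent → unfreeze_account); every ideal world satisfies audit_patent or not audit_patent, so in either case unfreeze_account holds — hence O(unfreeze_account).
Applying K to premise 9 (O(unfreeze_account → notify_kin)) and O(unfreeze_account) yields O(notify_kin).
Premise 1, O(not archive_claim → not notify_kin), contraposes to O(notify_kin → archive_claim); with O(notify_kin) we get O(archive_claim).
The contrapositive of premise 12 (O(not forward_evidence → not archive_claim)) is O(archive_claim → forward_evidence), and O(archive_claim) is already established, so O(forward_evidence).
The contrapositive of premise 6 (O(hold_funds → not forward_evidence)) is O(forward_evidence → not hold_funds), and O(forward_evidence) is already established, so O(not hold_funds).
Applying K to premise 11 (O(not hold_funds → not convene_panel)) and O(not hold_funds) yields O(not convene_panel).
So O(not convene_panel) holds, i.e. convene_panel is forbidden. None of the other listed options is forbidden under the premises.

convene_panel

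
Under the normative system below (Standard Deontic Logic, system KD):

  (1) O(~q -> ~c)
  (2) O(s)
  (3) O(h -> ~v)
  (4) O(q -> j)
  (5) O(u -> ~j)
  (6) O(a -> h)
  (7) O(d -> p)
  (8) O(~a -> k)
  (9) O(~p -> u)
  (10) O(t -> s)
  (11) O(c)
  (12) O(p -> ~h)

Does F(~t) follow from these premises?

Premise 10 is O(t -> s); even if O(s) held, inferring O(t) would be affirming the consequent — invalid.
No other premise forces O(t). An ideal world satisfying every premise can still have ~t true, so F(~t) is not derivable.

No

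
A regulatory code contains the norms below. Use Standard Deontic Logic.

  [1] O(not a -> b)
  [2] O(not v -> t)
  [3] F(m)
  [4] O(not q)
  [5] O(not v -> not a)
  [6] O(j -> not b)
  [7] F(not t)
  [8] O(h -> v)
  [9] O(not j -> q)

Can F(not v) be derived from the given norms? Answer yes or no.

Yes

Premise 4 gives O(not q).
The contrapositive of premise 9 (O(not j -> q)) is O(not q -> j), and O(not q) is already established, so O(j).
With premise 6, O(j -> not b), the K-axiom yields O(not b).
Premise 1 is O(not a -> b); contrapositively O(not b -> a). Since O(not b) holds, K gives O(a).
The contrapositive of premise 5 (O(not v -> not a)) is O(a -> v), and O(a) is already established, so O(v).
Premises 2, 3, 7, 8 do not contribute to this derivation.
So O(v) holds, i.e. F(not v). The claim follows.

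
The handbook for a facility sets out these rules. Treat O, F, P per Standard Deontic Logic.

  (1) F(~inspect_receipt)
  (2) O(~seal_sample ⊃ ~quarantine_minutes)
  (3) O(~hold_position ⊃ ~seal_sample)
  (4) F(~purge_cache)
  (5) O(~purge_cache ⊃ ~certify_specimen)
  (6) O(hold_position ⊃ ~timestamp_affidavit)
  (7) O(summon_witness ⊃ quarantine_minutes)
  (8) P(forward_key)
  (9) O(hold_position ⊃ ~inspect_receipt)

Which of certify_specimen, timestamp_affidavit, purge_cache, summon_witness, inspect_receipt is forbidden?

summon_witness

F(~inspect_receipt) at premise 1 means O(inspect_receipt).
Premise 9, O(hold_position ⊃ ~inspect_receipt), contraposes to O(inspect_receipt ⊃ ~hold_position); with O(inspect_receipt) we get O(~hold_position).
With premise 3, O(~hold_position ⊃ ~seal_sample), the K-axiom yields O(~seal_sample).
With premise 2, O(~seal_sample ⊃ ~quarantine_minutes), the K-axiom yields O(~quarantine_minutes).
The contrapositive of premise 7 (O(summon_witness ⊃ quarantine_minutes)) is O(~quarantine_minutes ⊃ ~summon_witness), and O(~quarantine_minutes) is already established, so O(~summon_witness).
So O(~summon_witness) holds, i.e. summon_witness is forbidden. None of the other listed options is forbidden under the premises.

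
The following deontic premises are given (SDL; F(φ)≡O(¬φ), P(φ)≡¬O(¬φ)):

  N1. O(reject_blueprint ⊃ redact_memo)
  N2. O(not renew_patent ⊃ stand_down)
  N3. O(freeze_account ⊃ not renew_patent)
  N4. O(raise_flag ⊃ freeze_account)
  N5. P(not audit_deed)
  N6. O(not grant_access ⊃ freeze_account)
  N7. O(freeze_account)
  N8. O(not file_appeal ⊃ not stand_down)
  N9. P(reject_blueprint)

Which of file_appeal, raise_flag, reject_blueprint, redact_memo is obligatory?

file_appeal

Premise 7 states O(freeze_account) outright.
With premise 3, O(freeze_account ⊃ not renew_patent), the K-axiom yields O(not renew_patent).
With premise 2, O(not renew_patent ⊃ stand_down), the K-axiom yields O(stand_down).
The contrapositive of premise 8 (O(not file_appeal ⊃ not stand_down)) is O(stand_down ⊃ file_appeal), and O(stand_down) is already established, so O(file_appeal).
So O(file_appeal) holds — file_appeal is obligatory. None of the other listed options is made obligatory by any chain of premises.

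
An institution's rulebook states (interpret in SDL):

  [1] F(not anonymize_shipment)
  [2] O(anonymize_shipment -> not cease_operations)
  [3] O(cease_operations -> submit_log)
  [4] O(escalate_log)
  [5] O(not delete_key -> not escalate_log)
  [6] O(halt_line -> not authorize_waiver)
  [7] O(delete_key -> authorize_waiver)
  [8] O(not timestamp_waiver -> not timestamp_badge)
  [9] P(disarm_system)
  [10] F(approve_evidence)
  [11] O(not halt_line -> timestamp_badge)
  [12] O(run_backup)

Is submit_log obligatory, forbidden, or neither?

Neither

Premise 3 is O(cease_operations -> submit_log), but O(cease_operations) is not derivable from the premises, so it does not yield O(submit_log).
No premise or chain of K-axiom applications forces O(submit_log), and none forces O(not submit_log). So submit_log is neither obligatory nor forbidden under these norms.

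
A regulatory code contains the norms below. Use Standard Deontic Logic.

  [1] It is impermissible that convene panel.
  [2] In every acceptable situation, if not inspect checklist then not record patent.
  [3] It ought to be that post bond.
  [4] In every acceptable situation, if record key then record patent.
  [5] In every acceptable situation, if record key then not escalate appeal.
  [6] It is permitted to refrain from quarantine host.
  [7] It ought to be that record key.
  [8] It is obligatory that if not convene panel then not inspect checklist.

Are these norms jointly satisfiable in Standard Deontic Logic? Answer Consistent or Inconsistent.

Inconsistent

Premise 1, F(convene_panel), is equivalent to O(¬convene_panel).
Applying K to premise 8 (O(¬convene_panel → ¬inspect_checklist)) and O(¬convene_panel) yields O(¬inspect_checklist).
Premise 2 is O(¬inspect_checklist → ¬record_patent); since O(¬inspect_checklist), deontic closure gives O(¬record_patent).
Premise 4, O(record_key → record_patent), contraposes to O(¬record_patent → ¬record_key); with O(¬record_patent) we get O(¬record_key).
Yet premise 7 states O(record_key).
We now have both O(¬record_key) and O(record_key) — record_key is simultaneously obligatory and forbidden, violating the D-axiom.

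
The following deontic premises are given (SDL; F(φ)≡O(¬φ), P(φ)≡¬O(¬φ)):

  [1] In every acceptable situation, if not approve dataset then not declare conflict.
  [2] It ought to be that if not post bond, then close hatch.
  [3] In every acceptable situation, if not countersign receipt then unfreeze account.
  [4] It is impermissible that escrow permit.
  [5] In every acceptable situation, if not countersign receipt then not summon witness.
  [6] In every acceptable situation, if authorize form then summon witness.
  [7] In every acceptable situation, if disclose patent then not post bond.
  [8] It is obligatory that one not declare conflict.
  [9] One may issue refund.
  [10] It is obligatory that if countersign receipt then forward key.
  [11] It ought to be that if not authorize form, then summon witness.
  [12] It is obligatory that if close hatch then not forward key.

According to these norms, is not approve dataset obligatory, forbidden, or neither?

Neither

Premise 1 is O(¬approve_dataset → ¬declare_conflict); even if O(¬declare_conflict) held, inferring O(¬approve_dataset) would be affirming the consequent — invalid.
No premise or chain of K-axiom applications forces O(¬approve_dataset), and none forces O(approve_dataset). So ¬approve_dataset is neither obligatory nor forbidden under these norms.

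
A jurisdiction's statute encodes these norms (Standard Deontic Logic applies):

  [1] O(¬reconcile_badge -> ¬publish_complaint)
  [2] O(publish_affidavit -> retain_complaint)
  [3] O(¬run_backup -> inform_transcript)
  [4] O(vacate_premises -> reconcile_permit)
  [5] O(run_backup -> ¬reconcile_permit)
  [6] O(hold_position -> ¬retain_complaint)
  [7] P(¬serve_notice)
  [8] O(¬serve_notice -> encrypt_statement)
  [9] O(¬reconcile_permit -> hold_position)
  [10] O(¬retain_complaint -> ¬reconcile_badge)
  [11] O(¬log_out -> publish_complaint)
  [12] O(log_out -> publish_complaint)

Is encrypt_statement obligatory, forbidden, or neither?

Neither

Premise 8 is O(¬serve_notice -> encrypt_statement), but O(¬serve_notice) is not derivable from the premises (the permission P(¬serve_notice) asserts only ¬O(serve_notice), not O(¬serve_notice)), so it does not yield O(encrypt_statement).
No premise or chain of K-axiom applications forces O(encrypt_statement), and none forces O(¬encrypt_statement). So encrypt_statement is neither obligatory nor forbidden under these norms.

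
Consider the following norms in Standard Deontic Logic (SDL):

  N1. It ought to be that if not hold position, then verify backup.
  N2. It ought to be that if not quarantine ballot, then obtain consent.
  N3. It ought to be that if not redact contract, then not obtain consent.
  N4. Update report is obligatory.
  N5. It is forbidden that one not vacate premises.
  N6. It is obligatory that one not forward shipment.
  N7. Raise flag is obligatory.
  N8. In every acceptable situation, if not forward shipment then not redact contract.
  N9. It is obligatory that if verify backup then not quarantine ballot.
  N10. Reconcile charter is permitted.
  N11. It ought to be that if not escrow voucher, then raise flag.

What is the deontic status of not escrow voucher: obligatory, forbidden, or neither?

Neither

Premise 11 is O(¬escrow_voucher → raise_flag); even if O(raise_flag) held, inferring O(¬escrow_voucher) would be affirming the consequent — invalid.
No premise or chain of K-axiom applications forces O(¬escrow_voucher), and none forces O(escrow_voucher). So ¬escrow_voucher is neither obligatory nor forbidden under these norms.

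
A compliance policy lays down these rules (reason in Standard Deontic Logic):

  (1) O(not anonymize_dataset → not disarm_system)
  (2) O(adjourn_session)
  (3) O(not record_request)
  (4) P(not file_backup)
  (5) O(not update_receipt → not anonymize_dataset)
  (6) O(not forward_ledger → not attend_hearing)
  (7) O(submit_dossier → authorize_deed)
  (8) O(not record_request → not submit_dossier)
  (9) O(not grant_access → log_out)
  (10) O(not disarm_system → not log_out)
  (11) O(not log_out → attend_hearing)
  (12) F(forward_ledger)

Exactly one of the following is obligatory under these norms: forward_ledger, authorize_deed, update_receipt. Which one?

update_receipt

Premise 12 is F(forward_ledger), i.e. O(not forward_ledger).
With premise 6, O(not forward_ledger → not attend_hearing), the K-axiom yields O(not attend_hearing).
Premise 11 is O(not log_out → attend_hearing); contrapositively O(not attend_hearing → log_out). Since O(not attend_hearing) holds, K gives O(log_out).
Premise 10 is O(not disarm_system → not log_out); contrapositively O(log_out → disarm_system). Since O(log_out) holds, K gives O(disarm_system).
Premise 1 is O(not anonymize_dataset → not disarm_system); contrapositively O(disarm_system → anonymize_dataset). Since O(disarm_system) holds, K gives O(anonymize_dataset).
Premise 5, O(not update_receipt → not anonymize_dataset), contraposes to O(anonymize_dataset → update_receipt); with O(anonymize_dataset) we get O(update_receipt).
So O(update_receipt) holds — update_receipt is obligatory. None of the other listed options is made obligatory by any chain of premises.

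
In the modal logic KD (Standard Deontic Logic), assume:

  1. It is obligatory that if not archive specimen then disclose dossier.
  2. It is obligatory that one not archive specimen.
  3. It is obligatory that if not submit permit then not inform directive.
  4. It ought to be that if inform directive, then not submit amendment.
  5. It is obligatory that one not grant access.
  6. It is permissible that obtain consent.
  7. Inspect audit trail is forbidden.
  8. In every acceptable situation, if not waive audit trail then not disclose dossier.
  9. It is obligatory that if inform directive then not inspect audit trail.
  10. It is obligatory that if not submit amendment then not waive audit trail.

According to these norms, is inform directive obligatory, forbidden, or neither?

Forbidden

Premise 2 gives O(¬archive_specimen).
With premise 1, O(¬archive_specimen → disclose_dossier), the K-axiom yields O(disclose_dossier).
The contrapositive of premise 8 (O(¬waive_audit_trail → ¬disclose_dossier)) is O(disclose_dossier → waive_audit_trail), and O(disclose_dossier) is already established, so O(waive_audit_trail).
Premise 10 is O(¬submit_amendment → ¬waive_audit_trail); contrapositively O(waive_audit_trail → submit_amendment). Since O(waive_audit_trail) holds, K gives O(submit_amendment).
Premise 4 is O(inform_directive → ¬submit_amendment); contrapositively O(submit_amendment → ¬inform_directive). Since O(submit_amendment) holds, K gives O(¬inform_directive).
Premises 3, 5, 6, 7, 9 do not contribute to this derivation.
Thus O(¬inform_directive), which is F(inform_directive): inform_directive is forbidden.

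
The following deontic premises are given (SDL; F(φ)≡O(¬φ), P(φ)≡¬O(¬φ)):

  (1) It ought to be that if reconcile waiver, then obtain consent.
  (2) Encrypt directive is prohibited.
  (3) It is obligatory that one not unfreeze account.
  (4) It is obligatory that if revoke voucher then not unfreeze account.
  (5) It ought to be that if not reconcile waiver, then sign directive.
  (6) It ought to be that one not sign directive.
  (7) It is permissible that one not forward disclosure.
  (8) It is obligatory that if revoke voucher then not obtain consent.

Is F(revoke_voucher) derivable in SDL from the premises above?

From premise 6 we have O(¬sign_directive).
Premise 5 is O(¬reconcile_waiver → sign_directive); contrapositively O(¬sign_directive → reconcile_waiver). Since O(¬sign_directive) holds, K gives O(reconcile_waiver).
With premise 1, O(reconcile_waiver → obtain_consent), the K-axiom yields O(obtain_consent).
Premise 8, O(revoke_voucher → ¬obtain_consent), contraposes to O(obtain_consent → ¬revoke_voucher); with O(obtain_consent) we get O(¬revoke_voucher).
Premises 2, 3, 4, 7 do not contribute to this derivation.
So O(¬revoke_voucher) holds, i.e. F(revoke_voucher). The claim follows.

Yes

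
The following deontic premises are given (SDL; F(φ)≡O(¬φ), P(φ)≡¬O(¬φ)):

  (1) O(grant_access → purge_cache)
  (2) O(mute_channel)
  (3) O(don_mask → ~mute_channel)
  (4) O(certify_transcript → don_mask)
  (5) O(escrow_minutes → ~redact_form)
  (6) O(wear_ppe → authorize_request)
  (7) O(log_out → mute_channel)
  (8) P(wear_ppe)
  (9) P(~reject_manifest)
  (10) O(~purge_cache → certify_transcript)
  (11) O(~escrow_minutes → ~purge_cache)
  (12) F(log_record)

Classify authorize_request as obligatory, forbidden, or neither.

Neither

Premise 6 is O(wear_ppe → authorize_request), but O(wear_ppe) is not derivable from the premises (the permission P(wear_ppe) asserts only ~O(~wear_ppe), not O(wear_ppe)), so it does not yield O(authorize_request).
No premise or chain of K-axiom applications forces O(authorize_request), and none forces O(~authorize_request). So authorize_request is neither obligatory nor forbidden under these norms.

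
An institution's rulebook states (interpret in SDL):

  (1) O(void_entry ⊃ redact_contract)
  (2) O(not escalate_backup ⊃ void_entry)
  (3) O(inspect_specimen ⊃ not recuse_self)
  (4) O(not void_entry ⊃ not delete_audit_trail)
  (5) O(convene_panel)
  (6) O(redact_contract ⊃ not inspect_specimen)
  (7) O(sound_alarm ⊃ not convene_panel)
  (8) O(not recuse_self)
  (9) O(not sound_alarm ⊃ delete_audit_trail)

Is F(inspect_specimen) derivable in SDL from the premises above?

Yes

Premise 5 states O(convene_panel) outright.
Premise 7, O(sound_alarm ⊃ not convene_panel), contraposes to O(convene_panel ⊃ not sound_alarm); with O(convene_panel) we get O(not sound_alarm).
From O(not sound_alarm) and premise 9, O(not sound_alarm ⊃ delete_audit_trail), we obtain O(delete_audit_trail).
The contrapositive of premise 4 (O(not void_entry ⊃ not delete_audit_trail)) is O(delete_audit_trail ⊃ void_entry), and O(delete_audit_trail) is already established, so O(void_entry).
Applying K to premise 1 (O(void_entry ⊃ redact_contract)) and O(void_entry) yields O(redact_contract).
Applying K to premise 6 (O(redact_contract ⊃ not inspect_specimen)) and O(redact_contract) yields O(not inspect_specimen).
Premises 2, 3, 8 do not contribute to this derivation.
So O(not inspect_specimen) holds, i.e. F(inspect_specimen). The claim follows.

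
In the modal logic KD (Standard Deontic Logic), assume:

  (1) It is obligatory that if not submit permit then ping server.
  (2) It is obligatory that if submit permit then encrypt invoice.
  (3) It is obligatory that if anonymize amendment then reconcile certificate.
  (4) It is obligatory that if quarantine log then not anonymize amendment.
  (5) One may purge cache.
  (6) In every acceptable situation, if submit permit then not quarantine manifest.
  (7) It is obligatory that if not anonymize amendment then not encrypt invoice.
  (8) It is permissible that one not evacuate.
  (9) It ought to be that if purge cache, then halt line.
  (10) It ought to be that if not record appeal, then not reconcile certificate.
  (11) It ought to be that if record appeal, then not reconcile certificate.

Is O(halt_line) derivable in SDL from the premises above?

No

Premise 9 is O(purge_cache → halt_line), but O(purge_cache) is not derivable from the premises (the permission P(purge_cache) asserts only ¬O(¬purge_cache), not O(purge_cache)), so it does not yield O(halt_line).
No other premise forces O(halt_line). An ideal world satisfying every premise can still have halt_line false, so O(halt_line) is not derivable.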